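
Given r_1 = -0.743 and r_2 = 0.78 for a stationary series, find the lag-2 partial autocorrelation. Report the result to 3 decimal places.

0.509

φ_{22} = (r_2 − r_1²) / (1 − r_1²)
r_1² = (-0.743)² = 0.552049
Numerator = 0.78 − 0.5520 = 0.2280; denominator = 1 − 0.5520 = 0.4480
φ_{22} = 0.2280 / 0.4480 = 0.509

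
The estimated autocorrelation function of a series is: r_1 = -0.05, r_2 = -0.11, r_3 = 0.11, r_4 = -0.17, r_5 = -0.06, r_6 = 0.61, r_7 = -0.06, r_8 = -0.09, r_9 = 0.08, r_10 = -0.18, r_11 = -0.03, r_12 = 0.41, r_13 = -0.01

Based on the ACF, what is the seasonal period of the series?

6

The largest autocorrelation is r_6 = 0.61, with a weaker echo at lag 12 (0.41); the remaining lags stay at or below 0.11.
The dominant spike at lag 6 indicates a seasonal period of 6.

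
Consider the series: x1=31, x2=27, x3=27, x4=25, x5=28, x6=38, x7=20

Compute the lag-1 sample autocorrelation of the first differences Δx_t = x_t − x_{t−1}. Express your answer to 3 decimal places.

-0.322

First differences Δx: -4, 0, -2, 3, 10, -18
Mean of differences = -1.8333
Numerator Σ(Δx_t−Δx̄)(Δx_{t+1}−Δx̄) = -139.1944
Denominator Σ(Δx_t−Δx̄)² = 432.8333
r_1(Δx) = -139.1944 / 432.8333 = -0.322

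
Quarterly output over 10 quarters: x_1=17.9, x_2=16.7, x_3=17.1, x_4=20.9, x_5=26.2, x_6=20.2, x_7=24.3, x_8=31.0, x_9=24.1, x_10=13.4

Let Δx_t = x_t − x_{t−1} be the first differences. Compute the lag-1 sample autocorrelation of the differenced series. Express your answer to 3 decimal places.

0.077

First differences Δx: -1.2, 0.4, 3.8, 5.3, -6.0, 4.1, 6.7, -6.9, -10.7
Mean of differences = -0.5000
Numerator Σ(Δx_t−Δx̄)(Δx_{t+1}−Δx̄) = 23.3000
Denominator Σ(Δx_t−Δx̄)² = 301.6800
r_1(Δx) = 23.3000 / 301.6800 = 0.077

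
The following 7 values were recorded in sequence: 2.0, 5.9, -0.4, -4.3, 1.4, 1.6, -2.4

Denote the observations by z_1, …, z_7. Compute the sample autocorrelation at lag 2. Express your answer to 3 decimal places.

Mean z̄ = (2.0 + 5.9 − 0.4 − 4.3 + 1.4 + 1.6 − 2.4)/7 = 0.5429
Σ(z_t−z̄)(z_{t+2}−z̄) = (-1.3739) + (-25.9439) + (-0.8082) + (-5.1196) + (-2.5224) = -35.7680
Denominator Σ(z_t−z̄)² = 65.6771
r_2 = -35.7680 / 65.6771 = -0.545

-0.545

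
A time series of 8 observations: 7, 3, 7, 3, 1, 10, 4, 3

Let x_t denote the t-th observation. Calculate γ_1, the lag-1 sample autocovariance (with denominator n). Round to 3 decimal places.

-3.445

Mean x̄ = (7 + 3 + 7 + 3 + 1 + 10 + 4 + 3)/8 = 4.7500
Σ_{t=1}^{7}(x_t−x̄)(x_{t+1}−x̄) = -27.5625
γ_1 = -27.5625 / 8 = -3.445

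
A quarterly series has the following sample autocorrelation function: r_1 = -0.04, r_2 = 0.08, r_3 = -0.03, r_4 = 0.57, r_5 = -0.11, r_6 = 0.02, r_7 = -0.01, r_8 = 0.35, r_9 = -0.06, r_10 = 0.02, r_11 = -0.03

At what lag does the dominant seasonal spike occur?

4

The largest autocorrelation is r_4 = 0.57, with a weaker echo at lag 8 (0.35); the remaining lags stay at or below 0.08.
The dominant spike at lag 4 indicates a seasonal period of 4.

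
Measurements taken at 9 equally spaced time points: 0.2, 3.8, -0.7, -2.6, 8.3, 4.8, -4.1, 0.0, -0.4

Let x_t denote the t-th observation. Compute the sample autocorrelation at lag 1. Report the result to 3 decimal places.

-0.102

Mean x̄ = (0.2 + 3.8 − 0.7 − 2.6 + 8.3 + 4.8 − 4.1 + 0.0 − 0.4)/9 = 1.0333
Numerator Σ_{t=1}^{8}(x_t−x̄)(x_{t+1}−x̄) = -12.3844
Denominator Σ(x_t−x̄)² = 121.0200
r_1 = -12.3844 / 121.0200 = -0.102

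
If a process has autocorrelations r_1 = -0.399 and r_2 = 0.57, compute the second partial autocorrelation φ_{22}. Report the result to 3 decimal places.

0.489

φ_{22} = (r_2 − r_1²) / (1 − r_1²)
r_1² = (-0.399)² = 0.159201
Numerator = 0.57 − 0.1592 = 0.4108; denominator = 1 − 0.1592 = 0.8408
φ_{22} = 0.4108 / 0.8408 = 0.489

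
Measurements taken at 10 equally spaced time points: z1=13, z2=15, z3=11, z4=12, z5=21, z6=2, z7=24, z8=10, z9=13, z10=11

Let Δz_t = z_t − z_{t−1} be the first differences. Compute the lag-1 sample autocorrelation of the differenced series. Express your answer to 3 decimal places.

First differences Δz: 2, -4, 1, 9, -19, 22, -14, 3, -2
Mean of differences = -0.2222
Numerator Σ(Δz_t−Δz̄)(Δz_{t+1}−Δz̄) = -948.4938
Denominator Σ(Δz_t−Δz̄)² = 1155.5556
r_1(Δz) = -948.4938 / 1155.5556 = -0.821

-0.821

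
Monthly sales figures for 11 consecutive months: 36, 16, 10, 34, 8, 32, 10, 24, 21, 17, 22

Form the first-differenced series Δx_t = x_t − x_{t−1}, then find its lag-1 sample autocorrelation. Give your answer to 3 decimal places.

First differences Δx: -20, -6, 24, -26, 24, -22, 14, -3, -4, 5
Mean of differences = -1.4000
Numerator Σ(Δx_t−Δx̄)(Δx_{t+1}−Δx̄) = -2158.5600
Denominator Σ(Δx_t−Δx̄)² = 2974.4000
r_1(Δx) = -2158.5600 / 2974.4000 = -0.726

-0.726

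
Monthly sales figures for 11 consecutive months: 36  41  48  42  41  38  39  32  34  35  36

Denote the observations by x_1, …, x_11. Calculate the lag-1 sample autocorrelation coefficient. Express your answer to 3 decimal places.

Mean x̄ = (36 + 41 + 48 + 42 + 41 + 38 + 39 + 32 + 34 + 35 + 36)/11 = 38.3636
Numerator Σ_{t=1}^{10}(x_t−x̄)(x_{t+1}−x̄) = 108.9587
Denominator Σ(x_t−x̄)² = 202.5455
r_1 = 108.9587 / 202.5455 = 0.538

0.538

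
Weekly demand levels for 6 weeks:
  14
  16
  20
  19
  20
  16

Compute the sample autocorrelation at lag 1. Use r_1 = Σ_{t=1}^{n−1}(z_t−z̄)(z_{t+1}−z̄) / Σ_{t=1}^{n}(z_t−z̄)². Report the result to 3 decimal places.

0.167

Mean z̄ = (14 + 16 + 20 + 19 + 20 + 16)/6 = 17.5000
Σ(z_t−z̄)(z_{t+1}−z̄) = (5.2500) + (-3.7500) + (3.7500) + (3.7500) + (-3.7500) = 5.2500
Denominator Σ(z_t−z̄)² = 31.5000
r_1 = 5.2500 / 31.5000 = 0.167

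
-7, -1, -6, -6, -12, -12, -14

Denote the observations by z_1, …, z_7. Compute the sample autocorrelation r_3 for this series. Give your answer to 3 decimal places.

-0.364

Mean z̄ = (-7 − 1 − 6 − 6 − 12 − 12 − 14)/7 = -8.2857
Deviations from mean: 1.2857, 7.2857, 2.2857, 2.2857, -3.7143, -3.7143, -5.7143
Numerator Σ_{t=1}^{4}(z_t−z̄)(z_{t+3}−z̄) = -45.6735
Denominator Σ(z_t−z̄)² = 125.4286
r_3 = -45.6735 / 125.4286 = -0.364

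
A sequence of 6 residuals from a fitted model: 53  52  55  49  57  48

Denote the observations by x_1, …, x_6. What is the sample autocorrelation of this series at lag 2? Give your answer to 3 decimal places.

0.502

Mean x̄ = (53 + 52 + 55 + 49 + 57 + 48)/6 = 52.3333
Numerator Σ_{t=1}^{4}(x_t−x̄)(x_{t+2}−x̄) = 29.7778
Denominator Σ(x_t−x̄)² = 59.3333
r_2 = 29.7778 / 59.3333 = 0.502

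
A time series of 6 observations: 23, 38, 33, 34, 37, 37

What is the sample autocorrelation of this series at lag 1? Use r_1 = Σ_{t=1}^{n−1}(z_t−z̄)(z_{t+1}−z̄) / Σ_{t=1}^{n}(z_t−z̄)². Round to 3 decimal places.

Mean z̄ = (23 + 38 + 33 + 34 + 37 + 37)/6 = 33.6667
Numerator Σ_{t=1}^{5}(z_t−z̄)(z_{t+1}−z̄) = -37.1111
Denominator Σ(z_t−z̄)² = 155.3333
r_1 = -37.1111 / 155.3333 = -0.239

-0.239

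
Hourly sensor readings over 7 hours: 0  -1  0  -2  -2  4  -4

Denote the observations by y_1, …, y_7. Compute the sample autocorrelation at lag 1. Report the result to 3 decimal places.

Mean ȳ = (0 − 1 + 0 − 2 − 2 + 4 − 4)/7 = -0.7143
Deviations from mean: 0.7143, -0.2857, 0.7143, -1.2857, -1.2857, 4.7143, -3.2857
Numerator Σ_{t=1}^{6}(y_t−ȳ)(y_{t+1}−ȳ) = -21.2245
Denominator Σ(y_t−ȳ)² = 37.4286
r_1 = -21.2245 / 37.4286 = -0.567

-0.567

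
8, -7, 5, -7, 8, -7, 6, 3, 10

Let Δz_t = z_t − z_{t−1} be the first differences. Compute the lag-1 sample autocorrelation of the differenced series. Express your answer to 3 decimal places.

First differences Δz: -15, 12, -12, 15, -15, 13, -3, 7
Mean of differences = 0.2500
Numerator Σ(Δz_t−Δz̄)(Δz_{t+1}−Δz̄) = -986.5625
Denominator Σ(Δz_t−Δz̄)² = 1189.5000
r_1(Δz) = -986.5625 / 1189.5000 = -0.829

-0.829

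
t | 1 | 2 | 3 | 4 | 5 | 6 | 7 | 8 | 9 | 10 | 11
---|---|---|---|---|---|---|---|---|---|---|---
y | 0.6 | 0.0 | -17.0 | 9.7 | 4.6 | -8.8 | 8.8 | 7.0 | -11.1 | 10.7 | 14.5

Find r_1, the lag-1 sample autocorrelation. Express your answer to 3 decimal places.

-0.222

Mean ȳ = (0.6 + 0.0 − 17.0 + 9.7 + 4.6 − 8.8 + 8.8 + 7.0 − 11.1 + 10.7 + 14.5)/11 = 1.7273
Numerator Σ_{t=1}^{10}(y_t−ȳ)(y_{t+1}−ȳ) = -227.6398
Denominator Σ(y_t−ȳ)² = 1023.6218
r_1 = -227.6398 / 1023.6218 = -0.222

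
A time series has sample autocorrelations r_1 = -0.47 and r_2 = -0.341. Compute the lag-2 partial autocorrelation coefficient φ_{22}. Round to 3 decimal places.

-0.721

φ_{22} = (r_2 − r_1²) / (1 − r_1²)
r_1² = (-0.47)² = 0.2209
Numerator = -0.341 − 0.2209 = -0.5619; denominator = 1 − 0.2209 = 0.7791
φ_{22} = -0.5619 / 0.7791 = -0.721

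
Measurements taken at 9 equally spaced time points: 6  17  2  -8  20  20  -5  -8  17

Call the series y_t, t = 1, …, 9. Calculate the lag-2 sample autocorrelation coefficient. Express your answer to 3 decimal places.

-0.758

Mean ȳ = (6 + 17 + 2 − 8 + 20 + 20 − 5 − 8 + 17)/9 = 6.7778
Σ(y_t−ȳ)(y_{t+2}−ȳ) = (3.7160) + (-151.0617) + (-63.1728) + (-195.3951) + (-155.7284) + (-195.3951) + (-120.3951) = -877.4321
Denominator Σ(y_t−ȳ)² = 1157.5556
r_2 = -877.4321 / 1157.5556 = -0.758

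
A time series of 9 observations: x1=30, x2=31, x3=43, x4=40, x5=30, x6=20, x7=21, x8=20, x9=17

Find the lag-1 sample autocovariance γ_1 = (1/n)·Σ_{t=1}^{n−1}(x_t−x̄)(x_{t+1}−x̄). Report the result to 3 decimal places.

48.778

Mean x̄ = (30 + 31 + 43 + 40 + 30 + 20 + 21 + 20 + 17)/9 = 28.0000
Σ_{t=1}^{8}(x_t−x̄)(x_{t+1}−x̄) = 439.0000
γ_1 = 439.0000 / 9 = 48.778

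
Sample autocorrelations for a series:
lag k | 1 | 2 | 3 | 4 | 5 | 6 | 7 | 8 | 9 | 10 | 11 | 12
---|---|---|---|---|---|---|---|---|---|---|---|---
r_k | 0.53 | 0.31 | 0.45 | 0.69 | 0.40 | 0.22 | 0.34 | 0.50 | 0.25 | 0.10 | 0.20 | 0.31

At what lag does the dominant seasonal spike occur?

The largest autocorrelation is r_4 = 0.69; the remaining lags stay at or below 0.53. The elevated value at lag 1 (0.53), dropping to 0.31 at lag 2, reflects decaying short-term dependence rather than seasonality.
The dominant spike at lag 4 indicates a seasonal period of 4.

4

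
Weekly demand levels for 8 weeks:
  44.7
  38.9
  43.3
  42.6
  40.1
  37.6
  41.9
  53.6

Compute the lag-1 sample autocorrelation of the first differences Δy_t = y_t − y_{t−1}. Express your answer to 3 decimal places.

0.064

First differences Δy: -5.8, 4.4, -0.7, -2.5, -2.5, 4.3, 11.7
Mean of differences = 1.2714
Numerator Σ(Δy_t−Δȳ)(Δy_{t+1}−Δȳ) = 13.5292
Denominator Σ(Δy_t−Δȳ)² = 210.0543
r_1(Δy) = 13.5292 / 210.0543 = 0.064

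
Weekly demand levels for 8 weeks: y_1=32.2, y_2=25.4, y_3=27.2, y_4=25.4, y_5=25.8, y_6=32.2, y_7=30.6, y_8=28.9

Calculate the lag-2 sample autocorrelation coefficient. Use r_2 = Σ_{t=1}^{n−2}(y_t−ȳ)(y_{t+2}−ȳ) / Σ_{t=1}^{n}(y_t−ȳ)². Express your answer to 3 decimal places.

Mean ȳ = (32.2 + 25.4 + 27.2 + 25.4 + 25.8 + 32.2 + 30.6 + 28.9)/8 = 28.4625
Deviations from mean: 3.7375, -3.0625, -1.2625, -3.0625, -2.6625, 3.7375, 2.1375, 0.4375
Numerator Σ_{t=1}^{6}(y_t−ȳ)(y_{t+2}−ȳ) = -7.4803
Denominator Σ(y_t−ȳ)² = 60.1388
r_2 = -7.4803 / 60.1388 = -0.124

-0.124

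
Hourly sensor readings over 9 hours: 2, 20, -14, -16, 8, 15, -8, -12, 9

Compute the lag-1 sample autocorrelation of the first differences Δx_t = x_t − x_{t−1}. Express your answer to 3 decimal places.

First differences Δx: 18, -34, -2, 24, 7, -23, -4, 21
Mean of differences = 0.8750
Numerator Σ(Δx_t−Δx̄)(Δx_{t+1}−Δx̄) = -549.7656
Denominator Σ(Δx_t−Δx̄)² = 3088.8750
r_1(Δx) = -549.7656 / 3088.8750 = -0.178

-0.178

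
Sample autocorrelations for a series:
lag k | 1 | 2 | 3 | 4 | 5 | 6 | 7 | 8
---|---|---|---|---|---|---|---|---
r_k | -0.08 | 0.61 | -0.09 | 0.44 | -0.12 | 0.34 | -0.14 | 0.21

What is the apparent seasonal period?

The largest autocorrelation is r_2 = 0.61, with weaker echoes at lags 4 (0.44), 6 (0.34) and 8 (0.21); the remaining lags stay at or below -0.08.
The dominant spike at lag 2 indicates a seasonal period of 2.

2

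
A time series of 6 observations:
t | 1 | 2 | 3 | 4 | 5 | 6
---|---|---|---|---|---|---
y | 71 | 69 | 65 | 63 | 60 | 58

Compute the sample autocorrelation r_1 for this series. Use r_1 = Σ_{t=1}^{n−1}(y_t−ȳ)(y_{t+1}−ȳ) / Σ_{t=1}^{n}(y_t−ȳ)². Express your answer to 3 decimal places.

0.523

Mean ȳ = (71 + 69 + 65 + 63 + 60 + 58)/6 = 64.3333
Deviations from mean: 6.6667, 4.6667, 0.6667, -1.3333, -4.3333, -6.3333
Σ(y_t−ȳ)(y_{t+1}−ȳ) = (31.1111) + (3.1111) + (-0.8889) + (5.7778) + (27.4444) = 66.5556
Denominator Σ(y_t−ȳ)² = 127.3333
r_1 = 66.5556 / 127.3333 = 0.523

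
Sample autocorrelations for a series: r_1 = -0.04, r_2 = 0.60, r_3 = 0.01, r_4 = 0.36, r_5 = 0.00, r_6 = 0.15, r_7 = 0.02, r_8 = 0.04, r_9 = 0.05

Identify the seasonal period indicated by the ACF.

The largest autocorrelation is r_2 = 0.60, with weaker echoes at lags 4 (0.36) and 6 (0.15); the remaining lags stay at or below 0.05.
The dominant spike at lag 2 indicates a seasonal period of 2.

2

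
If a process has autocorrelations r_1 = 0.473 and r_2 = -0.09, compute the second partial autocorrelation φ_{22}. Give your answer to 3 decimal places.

φ_{22} = (r_2 − r_1²) / (1 − r_1²)
r_1² = (0.473)² = 0.223729
Numerator = -0.09 − 0.2237 = -0.3137; denominator = 1 − 0.2237 = 0.7763
φ_{22} = -0.3137 / 0.7763 = -0.404

-0.404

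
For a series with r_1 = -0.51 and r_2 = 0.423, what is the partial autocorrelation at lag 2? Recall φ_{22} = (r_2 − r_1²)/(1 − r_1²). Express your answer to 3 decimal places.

φ_{22} = (r_2 − r_1²) / (1 − r_1²)
r_1² = (-0.51)² = 0.2601
Numerator = 0.423 − 0.2601 = 0.1629; denominator = 1 − 0.2601 = 0.7399
φ_{22} = 0.1629 / 0.7399 = 0.220

0.220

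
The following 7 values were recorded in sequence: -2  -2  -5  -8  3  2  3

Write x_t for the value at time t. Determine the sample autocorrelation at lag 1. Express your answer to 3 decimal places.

Mean x̄ = (-2 − 2 − 5 − 8 + 3 + 2 + 3)/7 = -1.2857
Σ(x_t−x̄)(x_{t+1}−x̄) = (0.5102) + (2.6531) + (24.9388) + (-28.7755) + (14.0816) + (14.0816) = 27.4898
Denominator Σ(x_t−x̄)² = 107.4286
r_1 = 27.4898 / 107.4286 = 0.256

0.256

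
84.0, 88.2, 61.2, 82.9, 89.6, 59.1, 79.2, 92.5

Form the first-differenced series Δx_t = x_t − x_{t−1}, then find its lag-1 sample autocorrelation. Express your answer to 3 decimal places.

First differences Δx: 4.2, -27.0, 21.7, 6.7, -30.5, 20.1, 13.3
Mean of differences = 1.2143
Numerator Σ(Δx_t−Δx̄)(Δx_{t+1}−Δx̄) = -1094.5259
Denominator Σ(Δx_t−Δx̄)² = 2763.2486
r_1(Δx) = -1094.5259 / 2763.2486 = -0.396

-0.396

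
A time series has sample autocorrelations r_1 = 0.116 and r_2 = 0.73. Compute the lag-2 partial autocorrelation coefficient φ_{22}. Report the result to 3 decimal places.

φ_{22} = (r_2 − r_1²) / (1 − r_1²)
r_1² = (0.116)² = 0.013456
Numerator = 0.73 − 0.0135 = 0.7165; denominator = 1 − 0.0135 = 0.9865
φ_{22} = 0.7165 / 0.9865 = 0.726

0.726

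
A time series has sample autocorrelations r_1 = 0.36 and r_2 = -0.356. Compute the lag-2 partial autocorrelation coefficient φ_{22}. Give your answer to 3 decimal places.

-0.558

φ_{22} = (r_2 − r_1²) / (1 − r_1²)
r_1² = (0.36)² = 0.1296
Numerator = -0.356 − 0.1296 = -0.4856; denominator = 1 − 0.1296 = 0.8704
φ_{22} = -0.4856 / 0.8704 = -0.558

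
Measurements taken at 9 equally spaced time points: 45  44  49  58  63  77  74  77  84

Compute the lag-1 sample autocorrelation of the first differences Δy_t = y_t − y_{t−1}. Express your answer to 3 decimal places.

First differences Δy: -1, 5, 9, 5, 14, -3, 3, 7
Mean of differences = 4.8750
Numerator Σ(Δy_t−Δȳ)(Δy_{t+1}−Δȳ) = -59.6406
Denominator Σ(Δy_t−Δȳ)² = 204.8750
r_1(Δy) = -59.6406 / 204.8750 = -0.291

-0.291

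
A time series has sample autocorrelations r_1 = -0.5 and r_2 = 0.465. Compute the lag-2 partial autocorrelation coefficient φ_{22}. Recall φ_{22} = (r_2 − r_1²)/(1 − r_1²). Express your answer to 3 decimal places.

φ_{22} = (r_2 − r_1²) / (1 − r_1²)
r_1² = (-0.5)² = 0.25
Numerator = 0.465 − 0.2500 = 0.2150; denominator = 1 − 0.2500 = 0.7500
φ_{22} = 0.2150 / 0.7500 = 0.287

0.287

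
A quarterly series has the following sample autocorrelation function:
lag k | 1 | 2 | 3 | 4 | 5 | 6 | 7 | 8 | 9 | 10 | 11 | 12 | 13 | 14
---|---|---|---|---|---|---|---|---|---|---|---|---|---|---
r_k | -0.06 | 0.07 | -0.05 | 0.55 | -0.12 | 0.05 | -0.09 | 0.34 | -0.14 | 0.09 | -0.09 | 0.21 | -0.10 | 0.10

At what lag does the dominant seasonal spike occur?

4

The largest autocorrelation is r_4 = 0.55, with weaker echoes at lags 8 (0.34) and 12 (0.21); the remaining lags stay at or below 0.10.
The dominant spike at lag 4 indicates a seasonal period of 4.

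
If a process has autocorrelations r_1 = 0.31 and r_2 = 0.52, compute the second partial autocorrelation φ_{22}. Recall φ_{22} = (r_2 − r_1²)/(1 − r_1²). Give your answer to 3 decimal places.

0.469

φ_{22} = (r_2 − r_1²) / (1 − r_1²)
r_1² = (0.31)² = 0.0961
Numerator = 0.52 − 0.0961 = 0.4239; denominator = 1 − 0.0961 = 0.9039
φ_{22} = 0.4239 / 0.9039 = 0.469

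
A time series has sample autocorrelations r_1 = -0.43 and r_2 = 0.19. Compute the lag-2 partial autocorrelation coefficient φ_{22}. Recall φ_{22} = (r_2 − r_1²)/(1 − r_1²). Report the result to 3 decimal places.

0.006

φ_{22} = (r_2 − r_1²) / (1 − r_1²)
r_1² = (-0.43)² = 0.1849
Numerator = 0.19 − 0.1849 = 0.0051; denominator = 1 − 0.1849 = 0.8151
φ_{22} = 0.0051 / 0.8151 = 0.006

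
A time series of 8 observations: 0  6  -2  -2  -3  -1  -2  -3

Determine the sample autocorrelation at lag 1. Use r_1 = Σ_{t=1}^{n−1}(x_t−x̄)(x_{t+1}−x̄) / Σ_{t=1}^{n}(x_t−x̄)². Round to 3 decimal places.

0.078

Mean x̄ = (0 + 6 − 2 − 2 − 3 − 1 − 2 − 3)/8 = -0.8750
Deviations from mean: 0.8750, 6.8750, -1.1250, -1.1250, -2.1250, -0.1250, -1.1250, -2.1250
Numerator Σ_{t=1}^{7}(x_t−x̄)(x_{t+1}−x̄) = 4.7344
Denominator Σ(x_t−x̄)² = 60.8750
r_1 = 4.7344 / 60.8750 = 0.078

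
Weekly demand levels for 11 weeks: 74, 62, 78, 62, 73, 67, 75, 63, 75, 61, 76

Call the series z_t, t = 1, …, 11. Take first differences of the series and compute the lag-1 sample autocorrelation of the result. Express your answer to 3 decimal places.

First differences Δz: -12, 16, -16, 11, -6, 8, -12, 12, -14, 15
Mean of differences = 0.2000
Numerator Σ(Δz_t−Δz̄)(Δz_{t+1}−Δz̄) = -1355.8400
Denominator Σ(Δz_t−Δz̄)² = 1585.6000
r_1(Δz) = -1355.8400 / 1585.6000 = -0.855

-0.855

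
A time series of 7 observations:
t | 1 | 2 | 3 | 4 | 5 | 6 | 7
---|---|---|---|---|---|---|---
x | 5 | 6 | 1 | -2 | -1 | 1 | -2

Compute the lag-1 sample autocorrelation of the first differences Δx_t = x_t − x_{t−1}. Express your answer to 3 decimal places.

-0.103

First differences Δx: 1, -5, -3, 1, 2, -3
Mean of differences = -1.1667
Numerator Σ(Δx_t−Δx̄)(Δx_{t+1}−Δx̄) = -4.1944
Denominator Σ(Δx_t−Δx̄)² = 40.8333
r_1(Δx) = -4.1944 / 40.8333 = -0.103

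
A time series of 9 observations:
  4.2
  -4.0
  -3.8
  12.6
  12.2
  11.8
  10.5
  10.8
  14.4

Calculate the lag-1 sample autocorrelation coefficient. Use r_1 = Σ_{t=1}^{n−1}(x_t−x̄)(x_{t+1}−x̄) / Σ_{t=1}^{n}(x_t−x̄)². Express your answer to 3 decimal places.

Mean x̄ = (4.2 − 4.0 − 3.8 + 12.6 + 12.2 + 11.8 + 10.5 + 10.8 + 14.4)/9 = 7.6333
Numerator Σ_{t=1}^{8}(x_t−x̄)(x_{t+1}−x̄) = 200.3222
Denominator Σ(x_t−x̄)² = 404.7600
r_1 = 200.3222 / 404.7600 = 0.495

0.495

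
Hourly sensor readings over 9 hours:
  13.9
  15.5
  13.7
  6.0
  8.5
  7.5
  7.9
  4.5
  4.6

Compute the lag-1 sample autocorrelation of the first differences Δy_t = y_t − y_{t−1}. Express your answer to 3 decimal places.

-0.369

First differences Δy: 1.6, -1.8, -7.7, 2.5, -1.0, 0.4, -3.4, 0.1
Mean of differences = -1.1625
Numerator Σ(Δy_t−Δȳ)(Δy_{t+1}−Δȳ) = -27.0089
Denominator Σ(Δy_t−Δȳ)² = 73.2588
r_1(Δy) = -27.0089 / 73.2588 = -0.369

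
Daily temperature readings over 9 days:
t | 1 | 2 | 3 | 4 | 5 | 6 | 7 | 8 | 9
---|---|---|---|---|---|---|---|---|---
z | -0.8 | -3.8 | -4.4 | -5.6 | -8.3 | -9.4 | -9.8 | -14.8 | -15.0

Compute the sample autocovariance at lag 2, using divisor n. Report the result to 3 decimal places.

Mean z̄ = (-0.8 − 3.8 − 4.4 − 5.6 − 8.3 − 9.4 − 9.8 − 14.8 − 15.0)/9 = -7.9889
Σ_{t=1}^{7}(z_t−z̄)(z_{t+2}−z̄) = 54.1920
γ_2 = 54.1920 / 9 = 6.021

6.021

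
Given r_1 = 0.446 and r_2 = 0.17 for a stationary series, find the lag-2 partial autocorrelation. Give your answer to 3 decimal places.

φ_{22} = (r_2 − r_1²) / (1 − r_1²)
r_1² = (0.446)² = 0.198916
Numerator = 0.17 − 0.1989 = -0.0289; denominator = 1 − 0.1989 = 0.8011
φ_{22} = -0.0289 / 0.8011 = -0.036

-0.036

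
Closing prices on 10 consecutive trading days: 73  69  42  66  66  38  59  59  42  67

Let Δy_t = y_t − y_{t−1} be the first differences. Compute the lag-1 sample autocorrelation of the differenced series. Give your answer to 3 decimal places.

First differences Δy: -4, -27, 24, 0, -28, 21, 0, -17, 25
Mean of differences = -0.6667
Numerator Σ(Δy_t−Δȳ)(Δy_{t+1}−Δȳ) = -1571.4444
Denominator Σ(Δy_t−Δȳ)² = 3456.0000
r_1(Δy) = -1571.4444 / 3456.0000 = -0.455

-0.455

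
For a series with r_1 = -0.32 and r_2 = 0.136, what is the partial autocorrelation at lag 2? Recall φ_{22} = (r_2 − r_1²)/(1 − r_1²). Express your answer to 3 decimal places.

φ_{22} = (r_2 − r_1²) / (1 − r_1²)
r_1² = (-0.32)² = 0.1024
Numerator = 0.136 − 0.1024 = 0.0336; denominator = 1 − 0.1024 = 0.8976
φ_{22} = 0.0336 / 0.8976 = 0.037

0.037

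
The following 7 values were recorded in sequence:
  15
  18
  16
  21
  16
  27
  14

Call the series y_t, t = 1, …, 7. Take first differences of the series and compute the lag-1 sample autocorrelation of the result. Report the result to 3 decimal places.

-0.673

First differences Δy: 3, -2, 5, -5, 11, -13
Mean of differences = -0.1667
Numerator Σ(Δy_t−Δȳ)(Δy_{t+1}−Δȳ) = -237.5278
Denominator Σ(Δy_t−Δȳ)² = 352.8333
r_1(Δy) = -237.5278 / 352.8333 = -0.673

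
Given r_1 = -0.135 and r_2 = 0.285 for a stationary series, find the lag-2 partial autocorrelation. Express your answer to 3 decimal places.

φ_{22} = (r_2 − r_1²) / (1 − r_1²)
r_1² = (-0.135)² = 0.018225
Numerator = 0.285 − 0.0182 = 0.2668; denominator = 1 − 0.0182 = 0.9818
φ_{22} = 0.2668 / 0.9818 = 0.272

0.272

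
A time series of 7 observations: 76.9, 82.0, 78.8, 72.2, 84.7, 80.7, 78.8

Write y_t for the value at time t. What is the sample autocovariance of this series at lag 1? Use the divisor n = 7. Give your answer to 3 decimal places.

Mean ȳ = (76.9 + 82.0 + 78.8 + 72.2 + 84.7 + 80.7 + 78.8)/7 = 79.1571
Deviations: -2.2571, 2.8429, -0.3571, -6.9571, 5.5429, 1.5429, -0.3571
Σ_{t=1}^{6}(y_t−ȳ)(y_{t+1}−ȳ) = -35.5090
γ_1 = -35.5090 / 7 = -5.073

-5.073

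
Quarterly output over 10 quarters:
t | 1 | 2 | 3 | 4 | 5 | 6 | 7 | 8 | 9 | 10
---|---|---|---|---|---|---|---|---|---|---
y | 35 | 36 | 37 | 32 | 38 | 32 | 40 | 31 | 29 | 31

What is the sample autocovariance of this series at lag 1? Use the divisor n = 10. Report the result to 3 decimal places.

Mean ȳ = (35 + 36 + 37 + 32 + 38 + 32 + 40 + 31 + 29 + 31)/10 = 34.1000
Σ_{t=1}^{9}(y_t−ȳ)(y_{t+1}−ȳ) = -14.3100
γ_1 = -14.3100 / 10 = -1.431

-1.431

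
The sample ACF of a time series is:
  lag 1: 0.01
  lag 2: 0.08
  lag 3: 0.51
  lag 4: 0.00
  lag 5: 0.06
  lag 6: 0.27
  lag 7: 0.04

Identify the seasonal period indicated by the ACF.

The largest autocorrelation is r_3 = 0.51, with a weaker echo at lag 6 (0.27); the remaining lags stay at or below 0.08.
The dominant spike at lag 3 indicates a seasonal period of 3.

3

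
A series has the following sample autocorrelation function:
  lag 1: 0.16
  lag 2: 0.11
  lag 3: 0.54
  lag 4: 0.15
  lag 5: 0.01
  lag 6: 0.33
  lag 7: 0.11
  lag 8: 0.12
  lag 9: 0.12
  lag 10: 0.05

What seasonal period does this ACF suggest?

3

The largest autocorrelation is r_3 = 0.54, with a weaker echo at lag 6 (0.33); the remaining lags stay at or below 0.16.
The dominant spike at lag 3 indicates a seasonal period of 3.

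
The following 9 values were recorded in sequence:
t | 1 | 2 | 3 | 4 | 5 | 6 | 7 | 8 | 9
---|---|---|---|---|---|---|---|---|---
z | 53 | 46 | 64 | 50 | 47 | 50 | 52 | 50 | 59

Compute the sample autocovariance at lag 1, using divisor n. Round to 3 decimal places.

Mean z̄ = (53 + 46 + 64 + 50 + 47 + 50 + 52 + 50 + 59)/9 = 52.3333
Σ_{t=1}^{8}(z_t−z̄)(z_{t+1}−z̄) = -94.4444
γ_1 = -94.4444 / 9 = -10.494

-10.494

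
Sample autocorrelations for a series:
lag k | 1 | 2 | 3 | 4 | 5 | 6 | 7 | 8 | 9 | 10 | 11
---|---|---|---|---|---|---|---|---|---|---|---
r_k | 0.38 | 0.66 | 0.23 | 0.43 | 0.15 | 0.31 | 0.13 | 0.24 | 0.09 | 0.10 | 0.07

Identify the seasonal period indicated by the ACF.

The largest autocorrelation is r_2 = 0.66, with a weaker echo at lag 4 (0.43); the remaining lags stay at or below 0.38.
The dominant spike at lag 2 indicates a seasonal period of 2.

2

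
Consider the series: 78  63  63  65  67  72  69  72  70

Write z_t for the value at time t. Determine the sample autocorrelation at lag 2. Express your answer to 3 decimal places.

Mean z̄ = (78 + 63 + 63 + 65 + 67 + 72 + 69 + 72 + 70)/9 = 68.7778
Numerator Σ_{t=1}^{7}(z_t−z̄)(z_{t+2}−z̄) = -23.0988
Denominator Σ(z_t−z̄)² = 191.5556
r_2 = -23.0988 / 191.5556 = -0.121

-0.121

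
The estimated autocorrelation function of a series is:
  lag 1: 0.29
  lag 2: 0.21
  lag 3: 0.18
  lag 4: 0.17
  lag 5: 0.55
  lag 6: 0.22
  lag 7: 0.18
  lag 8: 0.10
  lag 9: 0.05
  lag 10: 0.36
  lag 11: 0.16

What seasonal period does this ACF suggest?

The largest autocorrelation is r_5 = 0.55, with a weaker echo at lag 10 (0.36); the remaining lags stay at or below 0.29. The elevated value at lag 1 (0.29), dropping to 0.21 at lag 2, reflects decaying short-term dependence rather than seasonality.
The dominant spike at lag 5 indicates a seasonal period of 5.

5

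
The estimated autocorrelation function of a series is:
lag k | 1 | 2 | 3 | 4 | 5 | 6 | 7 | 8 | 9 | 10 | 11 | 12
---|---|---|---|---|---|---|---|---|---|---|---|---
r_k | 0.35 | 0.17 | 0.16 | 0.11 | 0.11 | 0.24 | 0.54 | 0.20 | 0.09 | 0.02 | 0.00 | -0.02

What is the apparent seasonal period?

7

The largest autocorrelation is r_7 = 0.54; the remaining lags stay at or below 0.35. The elevated value at lag 1 (0.35), dropping to 0.17 at lag 2, reflects decaying short-term dependence rather than seasonality.
The dominant spike at lag 7 indicates a seasonal period of 7.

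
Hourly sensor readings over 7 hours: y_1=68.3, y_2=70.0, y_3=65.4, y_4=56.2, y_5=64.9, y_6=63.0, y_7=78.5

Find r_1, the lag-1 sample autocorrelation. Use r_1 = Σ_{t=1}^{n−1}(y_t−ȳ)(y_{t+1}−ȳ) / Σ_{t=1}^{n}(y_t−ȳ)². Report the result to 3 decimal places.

-0.017

Mean ȳ = (68.3 + 70.0 + 65.4 + 56.2 + 64.9 + 63.0 + 78.5)/7 = 66.6143
Deviations from mean: 1.6857, 3.3857, -1.2143, -10.4143, -1.7143, -3.6143, 11.8857
Numerator Σ_{t=1}^{6}(y_t−ȳ)(y_{t+1}−ȳ) = -4.6673
Denominator Σ(y_t−ȳ)² = 281.5086
r_1 = -4.6673 / 281.5086 = -0.017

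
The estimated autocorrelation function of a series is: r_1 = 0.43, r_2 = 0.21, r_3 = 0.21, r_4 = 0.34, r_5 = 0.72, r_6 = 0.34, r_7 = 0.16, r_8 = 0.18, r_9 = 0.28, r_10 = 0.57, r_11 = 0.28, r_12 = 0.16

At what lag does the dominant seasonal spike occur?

The largest autocorrelation is r_5 = 0.72, with a weaker echo at lag 10 (0.57); the remaining lags stay at or below 0.43. The elevated value at lag 1 (0.43), dropping to 0.21 at lag 2, reflects decaying short-term dependence rather than seasonality.
The dominant spike at lag 5 indicates a seasonal period of 5.

5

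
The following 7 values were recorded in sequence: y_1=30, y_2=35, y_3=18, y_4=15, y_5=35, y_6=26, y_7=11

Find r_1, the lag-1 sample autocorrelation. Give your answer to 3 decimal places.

Mean ȳ = (30 + 35 + 18 + 15 + 35 + 26 + 11)/7 = 24.2857
Deviations from mean: 5.7143, 10.7143, -6.2857, -9.2857, 10.7143, 1.7143, -13.2857
Σ(y_t−ȳ)(y_{t+1}−ȳ) = (61.2245) + (-67.3469) + (58.3673) + (-99.4898) + (18.3673) + (-22.7755) = -51.6531
Denominator Σ(y_t−ȳ)² = 567.4286
r_1 = -51.6531 / 567.4286 = -0.091

-0.091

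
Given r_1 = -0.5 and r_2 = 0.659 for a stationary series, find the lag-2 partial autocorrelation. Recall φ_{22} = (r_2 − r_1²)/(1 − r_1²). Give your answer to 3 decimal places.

φ_{22} = (r_2 − r_1²) / (1 − r_1²)
r_1² = (-0.5)² = 0.25
Numerator = 0.659 − 0.2500 = 0.4090; denominator = 1 − 0.2500 = 0.7500
φ_{22} = 0.4090 / 0.7500 = 0.545

0.545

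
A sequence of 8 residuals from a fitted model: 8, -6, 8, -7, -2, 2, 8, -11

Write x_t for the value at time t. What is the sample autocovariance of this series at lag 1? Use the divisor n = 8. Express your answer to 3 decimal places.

Mean x̄ = (8 − 6 + 8 − 7 − 2 + 2 + 8 − 11)/8 = 0.0000
Deviations: 8.0000, -6.0000, 8.0000, -7.0000, -2.0000, 2.0000, 8.0000, -11.0000
Σ_{t=1}^{7}(x_t−x̄)(x_{t+1}−x̄) = -214.0000
γ_1 = -214.0000 / 8 = -26.750

-26.750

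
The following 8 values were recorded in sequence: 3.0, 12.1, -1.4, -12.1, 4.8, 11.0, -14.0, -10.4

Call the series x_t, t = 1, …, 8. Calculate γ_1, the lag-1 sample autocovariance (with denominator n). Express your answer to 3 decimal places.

Mean x̄ = (3.0 + 12.1 − 1.4 − 12.1 + 4.8 + 11.0 − 14.0 − 10.4)/8 = -0.8750
Deviations: 3.8750, 12.9750, -0.5250, -11.2250, 5.6750, 11.8750, -13.1250, -9.5250
Σ_{t=1}^{7}(x_t−x̄)(x_{t+1}−x̄) = 22.2044
γ_1 = 22.2044 / 8 = 2.776

2.776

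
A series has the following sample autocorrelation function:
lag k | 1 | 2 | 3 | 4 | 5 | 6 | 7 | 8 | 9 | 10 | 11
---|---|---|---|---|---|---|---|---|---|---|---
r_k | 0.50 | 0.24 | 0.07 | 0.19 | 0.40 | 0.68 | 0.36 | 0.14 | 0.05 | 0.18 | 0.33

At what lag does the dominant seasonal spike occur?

The largest autocorrelation is r_6 = 0.68; the remaining lags stay at or below 0.50. The elevated value at lag 1 (0.50), dropping to 0.24 at lag 2, reflects decaying short-term dependence rather than seasonality.
The dominant spike at lag 6 indicates a seasonal period of 6.

6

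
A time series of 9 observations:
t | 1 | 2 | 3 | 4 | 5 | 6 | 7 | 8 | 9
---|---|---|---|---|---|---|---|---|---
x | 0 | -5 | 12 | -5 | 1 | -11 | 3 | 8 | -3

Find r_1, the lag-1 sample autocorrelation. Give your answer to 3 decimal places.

-0.425

Mean x̄ = (0 − 5 + 12 − 5 + 1 − 11 + 3 + 8 − 3)/9 = 0.0000
Numerator Σ_{t=1}^{8}(x_t−x̄)(x_{t+1}−x̄) = -169.0000
Denominator Σ(x_t−x̄)² = 398.0000
r_1 = -169.0000 / 398.0000 = -0.425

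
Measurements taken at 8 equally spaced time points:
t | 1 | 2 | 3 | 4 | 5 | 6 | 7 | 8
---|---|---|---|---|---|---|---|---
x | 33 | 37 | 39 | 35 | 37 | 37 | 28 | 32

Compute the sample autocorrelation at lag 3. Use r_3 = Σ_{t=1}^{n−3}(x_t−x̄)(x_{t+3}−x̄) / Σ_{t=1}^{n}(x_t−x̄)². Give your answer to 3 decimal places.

0.071

Mean x̄ = (33 + 37 + 39 + 35 + 37 + 37 + 28 + 32)/8 = 34.7500
Numerator Σ_{t=1}^{5}(x_t−x̄)(x_{t+3}−x̄) = 6.3125
Denominator Σ(x_t−x̄)² = 89.5000
r_3 = 6.3125 / 89.5000 = 0.071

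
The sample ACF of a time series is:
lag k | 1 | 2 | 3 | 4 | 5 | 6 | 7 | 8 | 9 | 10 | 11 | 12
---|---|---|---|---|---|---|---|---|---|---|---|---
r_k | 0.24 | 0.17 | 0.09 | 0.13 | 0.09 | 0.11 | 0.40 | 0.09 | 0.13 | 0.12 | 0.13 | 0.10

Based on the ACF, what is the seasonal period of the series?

The largest autocorrelation is r_7 = 0.40; the remaining lags stay at or below 0.24. The elevated value at lag 1 (0.24), dropping to 0.17 at lag 2, reflects decaying short-term dependence rather than seasonality.
The dominant spike at lag 7 indicates a seasonal period of 7.

7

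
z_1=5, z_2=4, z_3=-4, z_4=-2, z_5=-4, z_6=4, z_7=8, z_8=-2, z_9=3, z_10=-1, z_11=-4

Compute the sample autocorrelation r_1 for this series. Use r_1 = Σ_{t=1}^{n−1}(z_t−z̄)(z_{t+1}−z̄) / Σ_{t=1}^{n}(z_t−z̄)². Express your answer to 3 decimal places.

0.059

Mean z̄ = (5 + 4 − 4 − 2 − 4 + 4 + 8 − 2 + 3 − 1 − 4)/11 = 0.6364
Numerator Σ_{t=1}^{10}(z_t−z̄)(z_{t+1}−z̄) = 10.7769
Denominator Σ(z_t−z̄)² = 182.5455
r_1 = 10.7769 / 182.5455 = 0.059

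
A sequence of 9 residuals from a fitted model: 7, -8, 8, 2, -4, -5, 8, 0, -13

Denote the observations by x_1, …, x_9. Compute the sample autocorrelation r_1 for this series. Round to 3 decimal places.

Mean x̄ = (7 − 8 + 8 + 2 − 4 − 5 + 8 + 0 − 13)/9 = -0.5556
Numerator Σ_{t=1}^{8}(x_t−x̄)(x_{t+1}−x̄) = -131.7531
Denominator Σ(x_t−x̄)² = 452.2222
r_1 = -131.7531 / 452.2222 = -0.291

-0.291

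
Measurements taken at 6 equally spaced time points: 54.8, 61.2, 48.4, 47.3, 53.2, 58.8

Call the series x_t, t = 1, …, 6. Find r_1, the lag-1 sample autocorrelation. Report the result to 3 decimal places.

Mean x̄ = (54.8 + 61.2 + 48.4 + 47.3 + 53.2 + 58.8)/6 = 53.9500
Deviations from mean: 0.8500, 7.2500, -5.5500, -6.6500, -0.7500, 4.8500
Σ(x_t−x̄)(x_{t+1}−x̄) = (6.1625) + (-40.2375) + (36.9075) + (4.9875) + (-3.6375) = 4.1825
Denominator Σ(x_t−x̄)² = 152.3950
r_1 = 4.1825 / 152.3950 = 0.027

0.027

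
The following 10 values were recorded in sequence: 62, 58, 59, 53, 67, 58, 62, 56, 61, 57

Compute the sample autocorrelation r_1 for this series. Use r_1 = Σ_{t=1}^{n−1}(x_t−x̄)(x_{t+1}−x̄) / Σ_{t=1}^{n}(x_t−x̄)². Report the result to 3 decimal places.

-0.600

Mean x̄ = (62 + 58 + 59 + 53 + 67 + 58 + 62 + 56 + 61 + 57)/10 = 59.3000
Numerator Σ_{t=1}^{9}(x_t−x̄)(x_{t+1}−x̄) = -81.6900
Denominator Σ(x_t−x̄)² = 136.1000
r_1 = -81.6900 / 136.1000 = -0.600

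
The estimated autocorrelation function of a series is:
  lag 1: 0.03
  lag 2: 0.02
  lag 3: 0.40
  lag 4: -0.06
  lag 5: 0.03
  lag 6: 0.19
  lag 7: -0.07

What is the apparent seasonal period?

The largest autocorrelation is r_3 = 0.40, with a weaker echo at lag 6 (0.19); the remaining lags stay at or below 0.03.
The dominant spike at lag 3 indicates a seasonal period of 3.

3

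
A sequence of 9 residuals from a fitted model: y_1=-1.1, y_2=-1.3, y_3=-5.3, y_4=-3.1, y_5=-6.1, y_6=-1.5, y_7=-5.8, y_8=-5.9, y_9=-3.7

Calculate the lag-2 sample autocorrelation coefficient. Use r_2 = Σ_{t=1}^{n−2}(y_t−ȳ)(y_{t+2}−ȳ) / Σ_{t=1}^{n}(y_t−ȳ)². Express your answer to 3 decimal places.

Mean ȳ = (-1.1 − 1.3 − 5.3 − 3.1 − 6.1 − 1.5 − 5.8 − 5.9 − 3.7)/9 = -3.7556
Numerator Σ_{t=1}^{7}(y_t−ȳ)(y_{t+2}−ȳ) = 2.4505
Denominator Σ(y_t−ȳ)² = 35.2622
r_2 = 2.4505 / 35.2622 = 0.069

0.069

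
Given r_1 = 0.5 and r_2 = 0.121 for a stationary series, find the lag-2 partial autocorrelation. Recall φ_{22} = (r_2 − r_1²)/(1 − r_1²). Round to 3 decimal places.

φ_{22} = (r_2 − r_1²) / (1 − r_1²)
r_1² = (0.5)² = 0.25
Numerator = 0.121 − 0.2500 = -0.1290; denominator = 1 − 0.2500 = 0.7500
φ_{22} = -0.1290 / 0.7500 = -0.172

-0.172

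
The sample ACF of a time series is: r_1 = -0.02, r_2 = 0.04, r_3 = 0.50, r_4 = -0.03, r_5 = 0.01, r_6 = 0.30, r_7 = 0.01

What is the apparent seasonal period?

3

The largest autocorrelation is r_3 = 0.50, with a weaker echo at lag 6 (0.30); the remaining lags stay at or below 0.04.
The dominant spike at lag 3 indicates a seasonal period of 3.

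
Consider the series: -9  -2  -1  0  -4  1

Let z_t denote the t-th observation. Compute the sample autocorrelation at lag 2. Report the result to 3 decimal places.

Mean z̄ = (-9 − 2 − 1 + 0 − 4 + 1)/6 = -2.5000
Deviations from mean: -6.5000, 0.5000, 1.5000, 2.5000, -1.5000, 3.5000
Σ(z_t−z̄)(z_{t+2}−z̄) = (-9.7500) + (1.2500) + (-2.2500) + (8.7500) = -2.0000
Denominator Σ(z_t−z̄)² = 65.5000
r_2 = -2.0000 / 65.5000 = -0.031

-0.031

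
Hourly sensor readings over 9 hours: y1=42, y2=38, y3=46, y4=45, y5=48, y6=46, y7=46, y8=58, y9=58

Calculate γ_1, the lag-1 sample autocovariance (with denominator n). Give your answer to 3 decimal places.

18.299

Mean ȳ = (42 + 38 + 46 + 45 + 48 + 46 + 46 + 58 + 58)/9 = 47.4444
Σ_{t=1}^{8}(y_t−ȳ)(y_{t+1}−ȳ) = 164.6914
γ_1 = 164.6914 / 9 = 18.299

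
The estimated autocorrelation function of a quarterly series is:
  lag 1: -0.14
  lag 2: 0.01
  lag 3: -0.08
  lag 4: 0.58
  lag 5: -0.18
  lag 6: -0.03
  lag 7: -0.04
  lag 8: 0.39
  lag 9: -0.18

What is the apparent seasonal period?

4

The largest autocorrelation is r_4 = 0.58, with a weaker echo at lag 8 (0.39); the remaining lags stay at or below 0.01.
The dominant spike at lag 4 indicates a seasonal period of 4.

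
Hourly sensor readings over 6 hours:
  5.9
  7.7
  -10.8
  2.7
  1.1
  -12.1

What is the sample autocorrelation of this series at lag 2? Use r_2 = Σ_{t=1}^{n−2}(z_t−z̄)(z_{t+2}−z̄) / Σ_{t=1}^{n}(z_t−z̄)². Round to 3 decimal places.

-0.268

Mean z̄ = (5.9 + 7.7 − 10.8 + 2.7 + 1.1 − 12.1)/6 = -0.9167
Σ(z_t−z̄)(z_{t+2}−z̄) = (-67.3714) + (31.1636) + (-19.9314) + (-40.4464) = -96.5856
Denominator Σ(z_t−z̄)² = 360.6083
r_2 = -96.5856 / 360.6083 = -0.268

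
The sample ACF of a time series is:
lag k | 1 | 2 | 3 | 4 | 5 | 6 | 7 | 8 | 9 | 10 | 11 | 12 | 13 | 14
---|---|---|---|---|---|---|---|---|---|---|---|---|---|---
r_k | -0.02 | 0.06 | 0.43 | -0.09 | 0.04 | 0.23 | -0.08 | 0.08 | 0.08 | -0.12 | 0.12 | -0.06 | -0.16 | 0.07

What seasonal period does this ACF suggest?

The largest autocorrelation is r_3 = 0.43, with a weaker echo at lag 6 (0.23); the remaining lags stay at or below 0.12.
The dominant spike at lag 3 indicates a seasonal period of 3.

3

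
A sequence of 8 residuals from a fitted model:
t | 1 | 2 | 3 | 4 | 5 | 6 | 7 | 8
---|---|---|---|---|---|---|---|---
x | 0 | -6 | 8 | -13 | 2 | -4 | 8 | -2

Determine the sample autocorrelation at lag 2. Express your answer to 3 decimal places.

Mean x̄ = (0 − 6 + 8 − 13 + 2 − 4 + 8 − 2)/8 = -0.8750
Deviations from mean: 0.8750, -5.1250, 8.8750, -12.1250, 2.8750, -3.1250, 8.8750, -1.1250
Σ(x_t−x̄)(x_{t+2}−x̄) = (7.7656) + (62.1406) + (25.5156) + (37.8906) + (25.5156) + (3.5156) = 162.3438
Denominator Σ(x_t−x̄)² = 350.8750
r_2 = 162.3438 / 350.8750 = 0.463

0.463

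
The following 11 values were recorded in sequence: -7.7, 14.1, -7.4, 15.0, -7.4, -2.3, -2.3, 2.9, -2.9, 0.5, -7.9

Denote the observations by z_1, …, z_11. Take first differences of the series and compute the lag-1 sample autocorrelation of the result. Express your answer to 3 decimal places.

-0.780

First differences Δz: 21.8, -21.5, 22.4, -22.4, 5.1, 0.0, 5.2, -5.8, 3.4, -8.4
Mean of differences = -0.0200
Numerator Σ(Δz_t−Δz̄)(Δz_{t+1}−Δz̄) = -1645.0124
Denominator Σ(Δz_t−Δz̄)² = 2109.8160
r_1(Δz) = -1645.0124 / 2109.8160 = -0.780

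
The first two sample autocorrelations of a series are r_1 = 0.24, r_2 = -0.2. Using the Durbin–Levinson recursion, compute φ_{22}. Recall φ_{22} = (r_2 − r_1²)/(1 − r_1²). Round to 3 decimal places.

φ_{22} = (r_2 − r_1²) / (1 − r_1²)
r_1² = (0.24)² = 0.0576
Numerator = -0.2 − 0.0576 = -0.2576; denominator = 1 − 0.0576 = 0.9424
φ_{22} = -0.2576 / 0.9424 = -0.273

-0.273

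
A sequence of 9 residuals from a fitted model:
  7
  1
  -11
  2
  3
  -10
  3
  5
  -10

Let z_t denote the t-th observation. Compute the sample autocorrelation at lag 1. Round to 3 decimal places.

-0.305

Mean z̄ = (7 + 1 − 11 + 2 + 3 − 10 + 3 + 5 − 10)/9 = -1.1111
Numerator Σ_{t=1}^{8}(z_t−z̄)(z_{t+1}−z̄) = -124.0123
Denominator Σ(z_t−z̄)² = 406.8889
r_1 = -124.0123 / 406.8889 = -0.305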